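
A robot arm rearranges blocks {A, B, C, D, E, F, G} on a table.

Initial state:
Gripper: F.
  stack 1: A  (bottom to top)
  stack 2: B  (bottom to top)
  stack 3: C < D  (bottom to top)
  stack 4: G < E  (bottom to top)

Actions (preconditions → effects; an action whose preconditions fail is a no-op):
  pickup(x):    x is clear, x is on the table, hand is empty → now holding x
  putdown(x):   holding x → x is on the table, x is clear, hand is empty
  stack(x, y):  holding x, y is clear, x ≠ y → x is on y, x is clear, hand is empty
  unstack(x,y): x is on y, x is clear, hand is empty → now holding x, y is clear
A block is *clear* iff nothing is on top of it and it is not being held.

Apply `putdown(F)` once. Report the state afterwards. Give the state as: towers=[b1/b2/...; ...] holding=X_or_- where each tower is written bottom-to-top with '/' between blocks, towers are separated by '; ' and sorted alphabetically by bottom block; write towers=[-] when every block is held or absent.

towers=[A; B; C/D; F; G/E] holding=-

before: towers=[A; B; C/D; G/E] holding=F
pre[putdown(F)]: holding(F) yes
all met → apply putdown(F)
after:  towers=[A; B; C/D; F; G/E] holding=-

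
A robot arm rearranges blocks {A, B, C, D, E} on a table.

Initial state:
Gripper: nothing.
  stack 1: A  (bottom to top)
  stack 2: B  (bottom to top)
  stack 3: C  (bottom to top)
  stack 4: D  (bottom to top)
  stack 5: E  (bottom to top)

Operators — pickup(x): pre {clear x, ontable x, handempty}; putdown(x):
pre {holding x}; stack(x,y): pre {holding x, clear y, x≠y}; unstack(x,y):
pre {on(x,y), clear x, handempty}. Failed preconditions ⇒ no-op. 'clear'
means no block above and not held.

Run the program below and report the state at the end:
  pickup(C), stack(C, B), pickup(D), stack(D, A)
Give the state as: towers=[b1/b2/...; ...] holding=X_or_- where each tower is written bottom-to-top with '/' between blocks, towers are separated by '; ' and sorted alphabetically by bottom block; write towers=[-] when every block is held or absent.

towers=[A/D; B/C; E] holding=-

step 1 (pickup(C)): towers=[A; B; D; E] holding=C
step 2 (stack(C, B)): towers=[A; B/C; D; E] holding=-
step 3 (pickup(D)): towers=[A; B/C; E] holding=D
step 4 (stack(D, A)): towers=[A/D; B/C; E] holding=-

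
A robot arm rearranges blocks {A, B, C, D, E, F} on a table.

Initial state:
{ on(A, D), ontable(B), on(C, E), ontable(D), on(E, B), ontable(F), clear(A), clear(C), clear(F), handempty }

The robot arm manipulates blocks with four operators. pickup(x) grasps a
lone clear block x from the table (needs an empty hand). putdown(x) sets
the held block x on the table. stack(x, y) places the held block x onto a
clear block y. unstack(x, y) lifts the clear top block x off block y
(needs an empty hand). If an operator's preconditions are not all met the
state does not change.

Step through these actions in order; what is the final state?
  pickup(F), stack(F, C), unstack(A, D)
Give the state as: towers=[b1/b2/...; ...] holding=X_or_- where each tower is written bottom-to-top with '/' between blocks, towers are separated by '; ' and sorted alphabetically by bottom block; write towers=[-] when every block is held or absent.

towers=[B/E/C/F; D] holding=A

step 1 (pickup(F)): towers=[B/E/C; D/A] holding=F
step 2 (stack(F, C)): towers=[B/E/C/F; D/A] holding=-
step 3 (unstack(A, D)): towers=[B/E/C/F; D] holding=A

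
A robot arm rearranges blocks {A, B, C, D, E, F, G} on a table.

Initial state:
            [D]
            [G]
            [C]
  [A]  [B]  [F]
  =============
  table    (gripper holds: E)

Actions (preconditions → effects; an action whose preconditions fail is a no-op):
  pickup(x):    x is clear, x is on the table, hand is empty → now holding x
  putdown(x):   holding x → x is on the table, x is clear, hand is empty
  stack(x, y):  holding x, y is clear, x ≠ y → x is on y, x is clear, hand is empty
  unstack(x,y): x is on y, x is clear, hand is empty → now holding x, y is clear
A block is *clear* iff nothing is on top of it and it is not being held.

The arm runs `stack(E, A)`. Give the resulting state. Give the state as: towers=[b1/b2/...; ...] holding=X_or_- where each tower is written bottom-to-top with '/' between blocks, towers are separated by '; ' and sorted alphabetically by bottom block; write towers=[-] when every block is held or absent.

towers=[A/E; B; F/C/G/D] holding=-

before: towers=[A; B; F/C/G/D] holding=E
pre[stack(E, A)]: holding(E) ✓, clear(A) ✓, E≠A ✓
all met → apply stack(E, A)
after:  towers=[A/E; B; F/C/G/D] holding=-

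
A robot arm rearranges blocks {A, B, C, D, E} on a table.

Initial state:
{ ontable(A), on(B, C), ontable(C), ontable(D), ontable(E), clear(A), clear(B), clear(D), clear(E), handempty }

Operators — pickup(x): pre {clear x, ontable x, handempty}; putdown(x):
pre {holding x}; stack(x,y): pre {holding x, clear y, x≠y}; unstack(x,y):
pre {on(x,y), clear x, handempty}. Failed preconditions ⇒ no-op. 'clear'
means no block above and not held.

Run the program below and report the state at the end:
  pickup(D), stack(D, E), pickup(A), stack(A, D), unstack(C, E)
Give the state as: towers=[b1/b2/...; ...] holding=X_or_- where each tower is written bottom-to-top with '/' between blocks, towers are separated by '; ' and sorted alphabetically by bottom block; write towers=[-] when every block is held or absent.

step 1 (pickup(D)): towers=[A; C/B; E] holding=D
step 2 (stack(D, E)): towers=[A; C/B; E/D] holding=-
step 3 (pickup(A)): towers=[C/B; E/D] holding=A
step 4 (stack(A, D)): towers=[C/B; E/D/A] holding=-
step 5 (unstack(C, E)) [no-op]: towers=[C/B; E/D/A] holding=-

towers=[C/B; E/D/A] holding=-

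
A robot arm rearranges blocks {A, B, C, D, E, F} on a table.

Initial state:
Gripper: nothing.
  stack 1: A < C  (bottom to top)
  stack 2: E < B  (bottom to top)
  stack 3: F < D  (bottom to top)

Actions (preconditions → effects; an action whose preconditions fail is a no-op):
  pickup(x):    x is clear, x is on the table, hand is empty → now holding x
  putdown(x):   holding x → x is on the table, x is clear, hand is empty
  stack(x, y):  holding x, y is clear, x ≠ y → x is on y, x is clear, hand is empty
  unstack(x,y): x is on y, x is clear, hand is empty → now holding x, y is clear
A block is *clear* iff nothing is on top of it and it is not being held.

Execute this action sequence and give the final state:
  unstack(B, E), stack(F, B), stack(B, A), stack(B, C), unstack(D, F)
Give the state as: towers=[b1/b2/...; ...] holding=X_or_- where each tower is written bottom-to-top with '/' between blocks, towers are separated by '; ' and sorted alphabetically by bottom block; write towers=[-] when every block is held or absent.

towers=[A/C/B; E; F] holding=D

step 1 (unstack(B, E)): towers=[A/C; E; F/D] holding=B
step 2 (stack(F, B)) [no-op]: towers=[A/C; E; F/D] holding=B
step 3 (stack(B, A)) [no-op]: towers=[A/C; E; F/D] holding=B
step 4 (stack(B, C)): towers=[A/C/B; E; F/D] holding=-
step 5 (unstack(D, F)): towers=[A/C/B; E; F] holding=D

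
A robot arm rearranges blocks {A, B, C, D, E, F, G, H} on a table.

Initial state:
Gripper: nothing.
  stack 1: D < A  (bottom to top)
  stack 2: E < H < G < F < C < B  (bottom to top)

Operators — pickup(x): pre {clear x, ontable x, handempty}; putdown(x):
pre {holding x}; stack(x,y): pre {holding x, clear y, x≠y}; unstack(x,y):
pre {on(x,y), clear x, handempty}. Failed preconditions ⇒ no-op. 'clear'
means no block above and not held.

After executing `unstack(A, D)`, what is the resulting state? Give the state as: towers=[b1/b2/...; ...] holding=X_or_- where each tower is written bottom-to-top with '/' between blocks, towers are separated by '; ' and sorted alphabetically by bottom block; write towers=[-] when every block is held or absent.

before: towers=[D/A; E/H/G/F/C/B] holding=-
pre[unstack(A, D)]: on(A,D) ✓, clear(A) ✓, handempty ✓
all met → apply unstack(A, D)
after:  towers=[D; E/H/G/F/C/B] holding=A

towers=[D; E/H/G/F/C/B] holding=A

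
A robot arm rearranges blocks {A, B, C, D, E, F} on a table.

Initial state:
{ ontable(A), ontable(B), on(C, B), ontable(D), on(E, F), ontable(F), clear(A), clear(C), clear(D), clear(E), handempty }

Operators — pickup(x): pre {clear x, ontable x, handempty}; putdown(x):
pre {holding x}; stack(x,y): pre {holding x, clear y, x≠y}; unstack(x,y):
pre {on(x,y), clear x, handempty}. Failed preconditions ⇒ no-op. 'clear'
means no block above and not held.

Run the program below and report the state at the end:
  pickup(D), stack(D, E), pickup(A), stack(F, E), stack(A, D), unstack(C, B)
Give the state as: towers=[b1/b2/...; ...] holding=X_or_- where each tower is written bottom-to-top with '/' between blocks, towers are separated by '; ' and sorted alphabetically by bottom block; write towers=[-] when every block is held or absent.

step 1 (pickup(D)): towers=[A; B/C; F/E] holding=D
step 2 (stack(D, E)): towers=[A; B/C; F/E/D] holding=-
step 3 (pickup(A)): towers=[B/C; F/E/D] holding=A
step 4 (stack(F, E)) [no-op]: towers=[B/C; F/E/D] holding=A
step 5 (stack(A, D)): towers=[B/C; F/E/D/A] holding=-
step 6 (unstack(C, B)): towers=[B; F/E/D/A] holding=C

towers=[B; F/E/D/A] holding=C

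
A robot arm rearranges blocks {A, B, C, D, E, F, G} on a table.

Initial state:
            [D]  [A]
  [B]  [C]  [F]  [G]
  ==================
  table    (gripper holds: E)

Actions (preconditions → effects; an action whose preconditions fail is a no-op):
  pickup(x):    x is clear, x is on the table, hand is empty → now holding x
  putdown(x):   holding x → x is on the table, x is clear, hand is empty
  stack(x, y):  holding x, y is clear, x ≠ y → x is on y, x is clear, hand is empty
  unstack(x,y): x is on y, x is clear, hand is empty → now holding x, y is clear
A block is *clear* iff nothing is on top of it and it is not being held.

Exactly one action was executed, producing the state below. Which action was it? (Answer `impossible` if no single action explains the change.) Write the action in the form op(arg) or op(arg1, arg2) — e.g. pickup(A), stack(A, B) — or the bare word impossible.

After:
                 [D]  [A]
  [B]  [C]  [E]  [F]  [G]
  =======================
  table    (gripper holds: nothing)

putdown(E)

target: towers=[B; C; E; F/D; G/A] holding=-
        putdown(E) → towers=[B; C; E; F/D; G/A] holding=-  ← match
       stack(E, B) → towers=[B/E; C; F/D; G/A] holding=-
       stack(E, D) → towers=[B; C; F/D/E; G/A] holding=-
       stack(E, A) → towers=[B; C; F/D; G/A/E] holding=-
       stack(E, C) → towers=[B; C/E; F/D; G/A] holding=-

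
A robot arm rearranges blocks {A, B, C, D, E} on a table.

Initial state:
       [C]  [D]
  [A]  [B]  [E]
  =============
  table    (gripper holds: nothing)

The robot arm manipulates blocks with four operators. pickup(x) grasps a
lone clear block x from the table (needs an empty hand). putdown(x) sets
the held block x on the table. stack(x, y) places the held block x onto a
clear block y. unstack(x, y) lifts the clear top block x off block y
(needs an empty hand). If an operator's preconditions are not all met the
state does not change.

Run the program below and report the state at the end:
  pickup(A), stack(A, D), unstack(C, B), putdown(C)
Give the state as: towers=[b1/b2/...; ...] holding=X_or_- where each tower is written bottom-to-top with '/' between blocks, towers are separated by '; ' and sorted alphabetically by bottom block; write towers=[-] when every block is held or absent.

towers=[B; C; E/D/A] holding=-

step 1 (pickup(A)): towers=[B/C; E/D] holding=A
step 2 (stack(A, D)): towers=[B/C; E/D/A] holding=-
step 3 (unstack(C, B)): towers=[B; E/D/A] holding=C
step 4 (putdown(C)): towers=[B; C; E/D/A] holding=-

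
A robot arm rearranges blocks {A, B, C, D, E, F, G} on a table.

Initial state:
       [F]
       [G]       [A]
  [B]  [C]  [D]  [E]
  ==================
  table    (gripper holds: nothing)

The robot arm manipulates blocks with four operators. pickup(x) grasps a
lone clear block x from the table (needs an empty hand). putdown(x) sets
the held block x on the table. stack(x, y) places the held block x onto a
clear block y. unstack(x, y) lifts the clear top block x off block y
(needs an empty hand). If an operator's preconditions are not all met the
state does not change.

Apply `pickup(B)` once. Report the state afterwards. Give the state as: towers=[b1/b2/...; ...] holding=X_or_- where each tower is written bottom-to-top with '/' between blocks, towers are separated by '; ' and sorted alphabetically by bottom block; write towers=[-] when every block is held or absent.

before: towers=[B; C/G/F; D; E/A] holding=-
pre[pickup(B)]: clear(B) yes, ontable(B) yes, handempty yes
all met → apply pickup(B)
after:  towers=[C/G/F; D; E/A] holding=B

towers=[C/G/F; D; E/A] holding=B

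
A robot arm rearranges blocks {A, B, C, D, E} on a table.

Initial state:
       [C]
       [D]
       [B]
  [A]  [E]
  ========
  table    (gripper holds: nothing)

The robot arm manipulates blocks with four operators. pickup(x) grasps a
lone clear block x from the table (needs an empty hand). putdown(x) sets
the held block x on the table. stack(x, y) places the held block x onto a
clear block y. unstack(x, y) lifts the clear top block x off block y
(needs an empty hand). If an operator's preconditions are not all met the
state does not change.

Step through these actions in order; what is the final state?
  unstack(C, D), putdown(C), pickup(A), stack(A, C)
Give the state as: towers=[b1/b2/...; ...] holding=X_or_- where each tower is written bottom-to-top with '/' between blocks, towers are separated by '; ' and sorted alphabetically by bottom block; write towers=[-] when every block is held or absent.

step 1 (unstack(C, D)): towers=[A; E/B/D] holding=C
step 2 (putdown(C)): towers=[A; C; E/B/D] holding=-
step 3 (pickup(A)): towers=[C; E/B/D] holding=A
step 4 (stack(A, C)): towers=[C/A; E/B/D] holding=-

towers=[C/A; E/B/D] holding=-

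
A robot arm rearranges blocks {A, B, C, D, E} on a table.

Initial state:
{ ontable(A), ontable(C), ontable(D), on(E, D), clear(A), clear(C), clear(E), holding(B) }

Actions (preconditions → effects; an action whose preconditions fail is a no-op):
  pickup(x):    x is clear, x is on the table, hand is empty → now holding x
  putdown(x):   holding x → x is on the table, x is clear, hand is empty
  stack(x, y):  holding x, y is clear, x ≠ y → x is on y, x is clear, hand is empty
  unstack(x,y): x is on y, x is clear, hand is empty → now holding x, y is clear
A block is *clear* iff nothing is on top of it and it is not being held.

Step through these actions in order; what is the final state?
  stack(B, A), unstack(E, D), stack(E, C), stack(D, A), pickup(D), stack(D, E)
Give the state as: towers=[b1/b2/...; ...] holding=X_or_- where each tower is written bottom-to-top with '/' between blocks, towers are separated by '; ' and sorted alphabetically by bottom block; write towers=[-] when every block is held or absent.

step 1 (stack(B, A)): towers=[A/B; C; D/E] holding=-
step 2 (unstack(E, D)): towers=[A/B; C; D] holding=E
step 3 (stack(E, C)): towers=[A/B; C/E; D] holding=-
step 4 (stack(D, A)) [no-op]: towers=[A/B; C/E; D] holding=-
step 5 (pickup(D)): towers=[A/B; C/E] holding=D
step 6 (stack(D, E)): towers=[A/B; C/E/D] holding=-

towers=[A/B; C/E/D] holding=-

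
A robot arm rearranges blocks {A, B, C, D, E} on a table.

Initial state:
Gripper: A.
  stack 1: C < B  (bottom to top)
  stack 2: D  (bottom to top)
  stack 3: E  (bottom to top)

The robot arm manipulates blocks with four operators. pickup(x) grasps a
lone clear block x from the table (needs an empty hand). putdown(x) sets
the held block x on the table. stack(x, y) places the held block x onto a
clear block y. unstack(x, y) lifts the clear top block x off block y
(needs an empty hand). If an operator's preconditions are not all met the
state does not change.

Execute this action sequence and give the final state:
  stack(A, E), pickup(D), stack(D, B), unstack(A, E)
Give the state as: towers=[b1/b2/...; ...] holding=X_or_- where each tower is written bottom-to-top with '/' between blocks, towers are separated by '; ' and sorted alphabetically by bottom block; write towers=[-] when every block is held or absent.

towers=[C/B/D; E] holding=A

step 1 (stack(A, E)): towers=[C/B; D; E/A] holding=-
step 2 (pickup(D)): towers=[C/B; E/A] holding=D
step 3 (stack(D, B)): towers=[C/B/D; E/A] holding=-
step 4 (unstack(A, E)): towers=[C/B/D; E] holding=A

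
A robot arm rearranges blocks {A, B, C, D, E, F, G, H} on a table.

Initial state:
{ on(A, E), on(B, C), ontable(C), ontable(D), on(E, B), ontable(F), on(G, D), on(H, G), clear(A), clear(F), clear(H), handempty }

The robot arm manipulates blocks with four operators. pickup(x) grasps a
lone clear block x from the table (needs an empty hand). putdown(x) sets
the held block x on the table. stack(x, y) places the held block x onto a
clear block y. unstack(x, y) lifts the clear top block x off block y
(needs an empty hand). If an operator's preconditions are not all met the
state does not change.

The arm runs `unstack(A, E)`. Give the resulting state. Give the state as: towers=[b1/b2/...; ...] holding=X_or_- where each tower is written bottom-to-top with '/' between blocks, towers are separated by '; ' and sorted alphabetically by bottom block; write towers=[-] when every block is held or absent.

towers=[C/B/E; D/G/H; F] holding=A

before: towers=[C/B/E/A; D/G/H; F] holding=-
pre[unstack(A, E)]: on(A,E) yes, clear(A) yes, handempty yes
all met → apply unstack(A, E)
after:  towers=[C/B/E; D/G/H; F] holding=A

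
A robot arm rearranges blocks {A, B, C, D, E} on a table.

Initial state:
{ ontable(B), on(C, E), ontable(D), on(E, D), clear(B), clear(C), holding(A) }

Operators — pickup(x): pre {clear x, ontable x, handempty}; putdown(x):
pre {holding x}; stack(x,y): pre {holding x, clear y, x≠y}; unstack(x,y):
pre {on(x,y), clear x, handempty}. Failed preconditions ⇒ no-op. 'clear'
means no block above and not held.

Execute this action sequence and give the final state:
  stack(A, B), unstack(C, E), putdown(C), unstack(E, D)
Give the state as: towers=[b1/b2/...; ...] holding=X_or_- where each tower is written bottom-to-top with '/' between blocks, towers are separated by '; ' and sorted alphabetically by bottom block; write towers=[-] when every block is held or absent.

step 1 (stack(A, B)): towers=[B/A; D/E/C] holding=-
step 2 (unstack(C, E)): towers=[B/A; D/E] holding=C
step 3 (putdown(C)): towers=[B/A; C; D/E] holding=-
step 4 (unstack(E, D)): towers=[B/A; C; D] holding=E

towers=[B/A; C; D] holding=E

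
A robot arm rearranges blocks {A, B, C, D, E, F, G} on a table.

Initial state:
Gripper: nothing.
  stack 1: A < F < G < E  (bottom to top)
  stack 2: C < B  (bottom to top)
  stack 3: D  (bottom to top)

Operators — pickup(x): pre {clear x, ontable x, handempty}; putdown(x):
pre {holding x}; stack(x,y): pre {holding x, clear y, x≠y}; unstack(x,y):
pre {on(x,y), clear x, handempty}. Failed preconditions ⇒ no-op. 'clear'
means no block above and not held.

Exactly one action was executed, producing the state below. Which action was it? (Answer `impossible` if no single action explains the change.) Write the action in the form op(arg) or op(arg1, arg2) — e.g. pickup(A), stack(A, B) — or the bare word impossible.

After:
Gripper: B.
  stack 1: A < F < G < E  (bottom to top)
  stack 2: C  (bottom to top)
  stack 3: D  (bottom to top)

unstack(B, C)

target: towers=[A/F/G/E; C; D] holding=B
     unstack(B, C) → towers=[A/F/G/E; C; D] holding=B  ← match
         pickup(D) → towers=[A/F/G/E; C/B] holding=D
     unstack(E, G) → towers=[A/F/G; C/B; D] holding=E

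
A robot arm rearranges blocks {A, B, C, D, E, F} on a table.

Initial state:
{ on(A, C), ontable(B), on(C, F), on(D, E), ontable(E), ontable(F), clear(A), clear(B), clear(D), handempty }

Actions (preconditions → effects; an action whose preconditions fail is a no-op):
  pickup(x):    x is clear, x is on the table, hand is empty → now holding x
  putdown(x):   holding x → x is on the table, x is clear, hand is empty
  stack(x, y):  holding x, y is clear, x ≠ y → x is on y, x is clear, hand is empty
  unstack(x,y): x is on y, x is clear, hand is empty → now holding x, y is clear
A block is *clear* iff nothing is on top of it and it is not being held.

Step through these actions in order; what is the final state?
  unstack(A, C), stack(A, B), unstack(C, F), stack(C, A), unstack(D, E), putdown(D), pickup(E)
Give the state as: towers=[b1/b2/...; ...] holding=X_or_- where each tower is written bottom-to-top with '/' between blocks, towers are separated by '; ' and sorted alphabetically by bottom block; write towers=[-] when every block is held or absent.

step 1 (unstack(A, C)): towers=[B; E/D; F/C] holding=A
step 2 (stack(A, B)): towers=[B/A; E/D; F/C] holding=-
step 3 (unstack(C, F)): towers=[B/A; E/D; F] holding=C
step 4 (stack(C, A)): towers=[B/A/C; E/D; F] holding=-
step 5 (unstack(D, E)): towers=[B/A/C; E; F] holding=D
step 6 (putdown(D)): towers=[B/A/C; D; E; F] holding=-
step 7 (pickup(E)): towers=[B/A/C; D; F] holding=E

towers=[B/A/C; D; F] holding=E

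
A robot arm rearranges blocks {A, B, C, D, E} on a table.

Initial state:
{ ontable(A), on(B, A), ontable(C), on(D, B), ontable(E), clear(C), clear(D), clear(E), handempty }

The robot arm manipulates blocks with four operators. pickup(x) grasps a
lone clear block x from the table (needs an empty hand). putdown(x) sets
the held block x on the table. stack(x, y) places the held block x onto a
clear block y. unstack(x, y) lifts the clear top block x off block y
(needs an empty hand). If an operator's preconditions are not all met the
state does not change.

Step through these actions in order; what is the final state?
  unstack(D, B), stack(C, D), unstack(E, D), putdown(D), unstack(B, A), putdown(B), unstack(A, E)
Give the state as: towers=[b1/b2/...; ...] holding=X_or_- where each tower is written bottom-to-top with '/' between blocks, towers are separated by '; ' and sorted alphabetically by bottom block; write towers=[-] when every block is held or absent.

towers=[A; B; C; D; E] holding=-

step 1 (unstack(D, B)): towers=[A/B; C; E] holding=D
step 2 (stack(C, D)) [no-op]: towers=[A/B; C; E] holding=D
step 3 (unstack(E, D)) [no-op]: towers=[A/B; C; E] holding=D
step 4 (putdown(D)): towers=[A/B; C; D; E] holding=-
step 5 (unstack(B, A)): towers=[A; C; D; E] holding=B
step 6 (putdown(B)): towers=[A; B; C; D; E] holding=-
step 7 (unstack(A, E)) [no-op]: towers=[A; B; C; D; E] holding=-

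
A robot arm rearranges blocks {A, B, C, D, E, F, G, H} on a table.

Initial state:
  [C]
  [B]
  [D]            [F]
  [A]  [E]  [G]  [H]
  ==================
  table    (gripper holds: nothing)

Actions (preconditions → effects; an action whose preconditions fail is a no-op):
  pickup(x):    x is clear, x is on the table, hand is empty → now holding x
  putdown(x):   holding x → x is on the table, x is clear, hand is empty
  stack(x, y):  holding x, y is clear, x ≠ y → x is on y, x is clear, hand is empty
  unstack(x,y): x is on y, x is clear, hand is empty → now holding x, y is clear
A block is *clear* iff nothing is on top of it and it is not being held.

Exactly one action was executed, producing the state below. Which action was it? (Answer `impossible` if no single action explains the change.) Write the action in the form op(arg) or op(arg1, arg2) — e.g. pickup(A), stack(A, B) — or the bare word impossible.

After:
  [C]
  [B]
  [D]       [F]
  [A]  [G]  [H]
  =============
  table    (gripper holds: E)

pickup(E)

target: towers=[A/D/B/C; G; H/F] holding=E
         pickup(G) → towers=[A/D/B/C; E; H/F] holding=G
         pickup(E) → towers=[A/D/B/C; G; H/F] holding=E  ← match
     unstack(F, H) → towers=[A/D/B/C; E; G; H] holding=F
     unstack(C, B) → towers=[A/D/B; E; G; H/F] holding=C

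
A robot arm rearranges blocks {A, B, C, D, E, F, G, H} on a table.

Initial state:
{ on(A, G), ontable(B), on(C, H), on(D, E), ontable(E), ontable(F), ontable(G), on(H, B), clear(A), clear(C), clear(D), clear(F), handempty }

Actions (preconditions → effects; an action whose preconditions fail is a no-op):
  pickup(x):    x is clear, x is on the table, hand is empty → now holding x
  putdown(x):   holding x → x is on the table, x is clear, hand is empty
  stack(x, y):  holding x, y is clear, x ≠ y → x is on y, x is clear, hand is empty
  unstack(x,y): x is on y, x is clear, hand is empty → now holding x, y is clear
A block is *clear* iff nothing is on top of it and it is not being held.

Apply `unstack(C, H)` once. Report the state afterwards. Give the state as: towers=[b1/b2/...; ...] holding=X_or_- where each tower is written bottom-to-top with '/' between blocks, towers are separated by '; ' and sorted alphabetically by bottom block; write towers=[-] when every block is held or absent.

towers=[B/H; E/D; F; G/A] holding=C

before: towers=[B/H/C; E/D; F; G/A] holding=-
pre[unstack(C, H)]: on(C,H) yes, clear(C) yes, handempty yes
all met → apply unstack(C, H)
after:  towers=[B/H; E/D; F; G/A] holding=C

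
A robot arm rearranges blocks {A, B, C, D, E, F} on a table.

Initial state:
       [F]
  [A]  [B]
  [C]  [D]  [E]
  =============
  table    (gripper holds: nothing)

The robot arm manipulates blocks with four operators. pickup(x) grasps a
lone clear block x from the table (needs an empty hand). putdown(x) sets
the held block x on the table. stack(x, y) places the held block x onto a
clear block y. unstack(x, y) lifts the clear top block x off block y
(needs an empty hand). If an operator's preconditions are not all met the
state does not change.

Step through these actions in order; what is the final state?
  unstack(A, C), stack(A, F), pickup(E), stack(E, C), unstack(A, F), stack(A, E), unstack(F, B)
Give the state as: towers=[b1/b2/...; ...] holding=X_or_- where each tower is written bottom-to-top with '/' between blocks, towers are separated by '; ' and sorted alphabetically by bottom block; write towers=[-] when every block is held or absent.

step 1 (unstack(A, C)): towers=[C; D/B/F; E] holding=A
step 2 (stack(A, F)): towers=[C; D/B/F/A; E] holding=-
step 3 (pickup(E)): towers=[C; D/B/F/A] holding=E
step 4 (stack(E, C)): towers=[C/E; D/B/F/A] holding=-
step 5 (unstack(A, F)): towers=[C/E; D/B/F] holding=A
step 6 (stack(A, E)): towers=[C/E/A; D/B/F] holding=-
step 7 (unstack(F, B)): towers=[C/E/A; D/B] holding=F

towers=[C/E/A; D/B] holding=F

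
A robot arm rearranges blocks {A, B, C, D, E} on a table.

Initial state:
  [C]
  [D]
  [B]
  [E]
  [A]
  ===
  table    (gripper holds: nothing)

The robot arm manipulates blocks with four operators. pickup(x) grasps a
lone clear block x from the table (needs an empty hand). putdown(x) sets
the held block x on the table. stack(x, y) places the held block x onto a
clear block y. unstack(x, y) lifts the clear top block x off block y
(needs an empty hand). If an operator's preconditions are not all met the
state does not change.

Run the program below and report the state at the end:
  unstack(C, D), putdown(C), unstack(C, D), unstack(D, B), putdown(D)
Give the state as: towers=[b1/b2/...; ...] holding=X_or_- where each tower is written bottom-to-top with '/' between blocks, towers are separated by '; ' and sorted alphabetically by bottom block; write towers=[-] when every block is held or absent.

step 1 (unstack(C, D)): towers=[A/E/B/D] holding=C
step 2 (putdown(C)): towers=[A/E/B/D; C] holding=-
step 3 (unstack(C, D)) [no-op]: towers=[A/E/B/D; C] holding=-
step 4 (unstack(D, B)): towers=[A/E/B; C] holding=D
step 5 (putdown(D)): towers=[A/E/B; C; D] holding=-

towers=[A/E/B; C; D] holding=-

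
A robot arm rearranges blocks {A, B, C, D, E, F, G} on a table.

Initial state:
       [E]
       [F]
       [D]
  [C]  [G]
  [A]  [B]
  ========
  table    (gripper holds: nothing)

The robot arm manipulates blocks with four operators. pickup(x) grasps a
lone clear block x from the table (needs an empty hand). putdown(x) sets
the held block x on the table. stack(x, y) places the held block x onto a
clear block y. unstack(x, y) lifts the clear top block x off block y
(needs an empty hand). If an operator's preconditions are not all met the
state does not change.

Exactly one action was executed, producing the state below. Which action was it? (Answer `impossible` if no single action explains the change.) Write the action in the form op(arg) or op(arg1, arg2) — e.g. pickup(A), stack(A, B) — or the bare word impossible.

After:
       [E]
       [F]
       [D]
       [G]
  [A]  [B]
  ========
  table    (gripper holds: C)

target: towers=[A; B/G/D/F/E] holding=C
     unstack(E, F) → towers=[A/C; B/G/D/F] holding=E
     unstack(C, A) → towers=[A; B/G/D/F/E] holding=C  ← match

unstack(C, A)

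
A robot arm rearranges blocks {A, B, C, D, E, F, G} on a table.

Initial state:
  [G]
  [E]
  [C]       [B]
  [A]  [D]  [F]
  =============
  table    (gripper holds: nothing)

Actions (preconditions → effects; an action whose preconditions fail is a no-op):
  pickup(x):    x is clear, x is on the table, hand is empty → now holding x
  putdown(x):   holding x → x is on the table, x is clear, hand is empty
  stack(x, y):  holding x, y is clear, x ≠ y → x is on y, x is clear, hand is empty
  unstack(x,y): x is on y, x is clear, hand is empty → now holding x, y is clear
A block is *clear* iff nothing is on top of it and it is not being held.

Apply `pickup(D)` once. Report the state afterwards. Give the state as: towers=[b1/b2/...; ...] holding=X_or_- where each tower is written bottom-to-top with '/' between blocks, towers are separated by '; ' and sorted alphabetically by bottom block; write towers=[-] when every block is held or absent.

towers=[A/C/E/G; F/B] holding=D

before: towers=[A/C/E/G; D; F/B] holding=-
pre[pickup(D)]: clear(D) ok, ontable(D) ok, handempty ok
all met → apply pickup(D)
after:  towers=[A/C/E/G; F/B] holding=D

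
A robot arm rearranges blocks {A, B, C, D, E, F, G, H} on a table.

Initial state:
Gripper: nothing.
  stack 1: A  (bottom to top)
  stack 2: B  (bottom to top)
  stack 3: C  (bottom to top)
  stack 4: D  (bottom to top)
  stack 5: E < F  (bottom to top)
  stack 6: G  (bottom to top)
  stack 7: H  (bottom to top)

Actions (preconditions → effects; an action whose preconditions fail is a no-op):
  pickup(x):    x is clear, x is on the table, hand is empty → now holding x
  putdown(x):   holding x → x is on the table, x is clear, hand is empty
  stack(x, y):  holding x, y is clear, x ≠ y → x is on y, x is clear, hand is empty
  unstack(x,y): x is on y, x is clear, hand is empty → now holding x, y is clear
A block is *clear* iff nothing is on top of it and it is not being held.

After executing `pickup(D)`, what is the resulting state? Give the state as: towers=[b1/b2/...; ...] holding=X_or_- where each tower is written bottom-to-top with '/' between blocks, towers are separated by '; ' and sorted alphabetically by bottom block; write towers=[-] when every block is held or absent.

towers=[A; B; C; E/F; G; H] holding=D

before: towers=[A; B; C; D; E/F; G; H] holding=-
pre[pickup(D)]: clear(D) ok, ontable(D) ok, handempty ok
all met → apply pickup(D)
after:  towers=[A; B; C; E/F; G; H] holding=D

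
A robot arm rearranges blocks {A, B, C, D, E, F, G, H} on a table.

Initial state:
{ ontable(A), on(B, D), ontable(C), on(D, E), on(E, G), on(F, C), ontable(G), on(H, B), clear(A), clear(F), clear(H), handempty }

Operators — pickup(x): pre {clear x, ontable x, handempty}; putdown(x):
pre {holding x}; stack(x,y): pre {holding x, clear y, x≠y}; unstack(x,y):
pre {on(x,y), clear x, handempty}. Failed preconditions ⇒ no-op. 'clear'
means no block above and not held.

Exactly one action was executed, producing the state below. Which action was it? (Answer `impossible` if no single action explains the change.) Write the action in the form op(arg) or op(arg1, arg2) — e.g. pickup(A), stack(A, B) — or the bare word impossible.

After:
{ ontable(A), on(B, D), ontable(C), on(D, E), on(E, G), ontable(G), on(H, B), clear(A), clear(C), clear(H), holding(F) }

unstack(F, C)

target: towers=[A; C; G/E/D/B/H] holding=F
         pickup(A) → towers=[C/F; G/E/D/B/H] holding=A
     unstack(H, B) → towers=[A; C/F; G/E/D/B] holding=H
     unstack(F, C) → towers=[A; C; G/E/D/B/H] holding=F  ← match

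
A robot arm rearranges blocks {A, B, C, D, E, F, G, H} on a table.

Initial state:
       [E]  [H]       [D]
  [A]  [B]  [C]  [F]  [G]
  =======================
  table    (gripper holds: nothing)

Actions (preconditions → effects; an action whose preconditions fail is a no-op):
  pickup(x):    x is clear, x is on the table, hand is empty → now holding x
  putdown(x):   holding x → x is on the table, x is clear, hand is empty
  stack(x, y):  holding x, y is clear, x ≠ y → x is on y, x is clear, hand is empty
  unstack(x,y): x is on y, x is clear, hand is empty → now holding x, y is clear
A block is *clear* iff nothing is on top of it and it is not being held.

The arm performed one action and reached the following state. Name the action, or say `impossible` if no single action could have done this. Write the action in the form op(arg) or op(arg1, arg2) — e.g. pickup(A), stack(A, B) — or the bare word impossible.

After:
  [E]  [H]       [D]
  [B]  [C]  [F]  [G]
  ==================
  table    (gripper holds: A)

target: towers=[B/E; C/H; F; G/D] holding=A
         pickup(A) → towers=[B/E; C/H; F; G/D] holding=A  ← match
     unstack(E, B) → towers=[A; B; C/H; F; G/D] holding=E
     unstack(H, C) → towers=[A; B/E; C; F; G/D] holding=H
         pickup(F) → towers=[A; B/E; C/H; G/D] holding=F
     unstack(D, G) → towers=[A; B/E; C/H; F; G] holding=D

pickup(A)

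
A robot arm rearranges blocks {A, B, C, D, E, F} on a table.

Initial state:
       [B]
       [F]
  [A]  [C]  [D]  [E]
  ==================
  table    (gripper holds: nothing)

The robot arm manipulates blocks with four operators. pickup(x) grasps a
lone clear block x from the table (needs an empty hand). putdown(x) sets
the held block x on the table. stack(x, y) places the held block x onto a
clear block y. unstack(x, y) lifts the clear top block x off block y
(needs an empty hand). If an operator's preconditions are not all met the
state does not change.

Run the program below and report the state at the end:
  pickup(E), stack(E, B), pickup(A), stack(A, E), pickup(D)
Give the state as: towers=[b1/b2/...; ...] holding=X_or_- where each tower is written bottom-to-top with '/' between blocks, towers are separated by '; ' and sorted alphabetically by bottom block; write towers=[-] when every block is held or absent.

towers=[C/F/B/E/A] holding=D

step 1 (pickup(E)): towers=[A; C/F/B; D] holding=E
step 2 (stack(E, B)): towers=[A; C/F/B/E; D] holding=-
step 3 (pickup(A)): towers=[C/F/B/E; D] holding=A
step 4 (stack(A, E)): towers=[C/F/B/E/A; D] holding=-
step 5 (pickup(D)): towers=[C/F/B/E/A] holding=D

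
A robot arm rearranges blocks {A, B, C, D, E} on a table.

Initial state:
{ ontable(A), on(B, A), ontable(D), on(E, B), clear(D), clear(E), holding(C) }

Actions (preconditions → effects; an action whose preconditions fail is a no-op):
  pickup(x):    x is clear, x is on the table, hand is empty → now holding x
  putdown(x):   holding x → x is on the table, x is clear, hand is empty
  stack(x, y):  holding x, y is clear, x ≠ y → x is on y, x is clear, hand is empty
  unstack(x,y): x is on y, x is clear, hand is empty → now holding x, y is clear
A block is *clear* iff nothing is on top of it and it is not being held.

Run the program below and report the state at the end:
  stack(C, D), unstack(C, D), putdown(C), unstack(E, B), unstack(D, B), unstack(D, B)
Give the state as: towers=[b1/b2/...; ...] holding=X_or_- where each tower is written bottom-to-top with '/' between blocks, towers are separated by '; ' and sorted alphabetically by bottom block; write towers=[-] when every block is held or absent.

step 1 (stack(C, D)): towers=[A/B/E; D/C] holding=-
step 2 (unstack(C, D)): towers=[A/B/E; D] holding=C
step 3 (putdown(C)): towers=[A/B/E; C; D] holding=-
step 4 (unstack(E, B)): towers=[A/B; C; D] holding=E
step 5 (unstack(D, B)) [no-op]: towers=[A/B; C; D] holding=E
step 6 (unstack(D, B)) [no-op]: towers=[A/B; C; D] holding=E

towers=[A/B; C; D] holding=E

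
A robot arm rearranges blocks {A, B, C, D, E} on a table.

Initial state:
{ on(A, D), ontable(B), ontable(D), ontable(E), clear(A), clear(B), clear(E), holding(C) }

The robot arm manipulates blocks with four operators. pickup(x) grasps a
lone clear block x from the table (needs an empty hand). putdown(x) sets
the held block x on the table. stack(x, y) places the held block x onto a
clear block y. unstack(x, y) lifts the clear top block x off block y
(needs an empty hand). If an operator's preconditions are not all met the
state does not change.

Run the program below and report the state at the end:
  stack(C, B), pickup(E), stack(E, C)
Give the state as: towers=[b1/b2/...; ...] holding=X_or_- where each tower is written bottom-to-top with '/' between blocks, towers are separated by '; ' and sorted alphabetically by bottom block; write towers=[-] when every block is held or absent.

towers=[B/C/E; D/A] holding=-

step 1 (stack(C, B)): towers=[B/C; D/A; E] holding=-
step 2 (pickup(E)): towers=[B/C; D/A] holding=E
step 3 (stack(E, C)): towers=[B/C/E; D/A] holding=-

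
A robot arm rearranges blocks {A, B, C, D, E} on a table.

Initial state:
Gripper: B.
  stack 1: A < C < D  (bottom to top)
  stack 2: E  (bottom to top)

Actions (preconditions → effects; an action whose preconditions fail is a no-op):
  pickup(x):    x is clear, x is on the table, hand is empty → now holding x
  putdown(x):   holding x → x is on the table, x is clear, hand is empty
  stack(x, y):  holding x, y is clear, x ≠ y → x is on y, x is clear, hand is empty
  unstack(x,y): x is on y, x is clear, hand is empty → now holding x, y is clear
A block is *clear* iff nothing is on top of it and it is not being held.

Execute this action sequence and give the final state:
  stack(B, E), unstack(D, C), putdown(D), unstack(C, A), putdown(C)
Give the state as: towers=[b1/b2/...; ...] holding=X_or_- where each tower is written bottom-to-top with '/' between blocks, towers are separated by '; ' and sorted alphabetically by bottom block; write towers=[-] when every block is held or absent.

step 1 (stack(B, E)): towers=[A/C/D; E/B] holding=-
step 2 (unstack(D, C)): towers=[A/C; E/B] holding=D
step 3 (putdown(D)): towers=[A/C; D; E/B] holding=-
step 4 (unstack(C, A)): towers=[A; D; E/B] holding=C
step 5 (putdown(C)): towers=[A; C; D; E/B] holding=-

towers=[A; C; D; E/B] holding=-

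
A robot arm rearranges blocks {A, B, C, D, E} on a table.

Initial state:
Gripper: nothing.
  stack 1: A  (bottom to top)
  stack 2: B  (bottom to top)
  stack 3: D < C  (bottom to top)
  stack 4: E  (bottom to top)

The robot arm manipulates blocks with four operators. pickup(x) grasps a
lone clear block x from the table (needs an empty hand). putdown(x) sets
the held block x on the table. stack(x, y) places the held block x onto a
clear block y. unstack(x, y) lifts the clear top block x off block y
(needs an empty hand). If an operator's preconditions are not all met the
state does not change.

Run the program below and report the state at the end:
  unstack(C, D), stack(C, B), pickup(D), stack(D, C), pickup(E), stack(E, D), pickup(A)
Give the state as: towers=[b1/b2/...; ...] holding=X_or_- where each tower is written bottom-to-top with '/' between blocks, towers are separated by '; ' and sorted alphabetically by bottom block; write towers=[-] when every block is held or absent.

towers=[B/C/D/E] holding=A

step 1 (unstack(C, D)): towers=[A; B; D; E] holding=C
step 2 (stack(C, B)): towers=[A; B/C; D; E] holding=-
step 3 (pickup(D)): towers=[A; B/C; E] holding=D
step 4 (stack(D, C)): towers=[A; B/C/D; E] holding=-
step 5 (pickup(E)): towers=[A; B/C/D] holding=E
step 6 (stack(E, D)): towers=[A; B/C/D/E] holding=-
step 7 (pickup(A)): towers=[B/C/D/E] holding=A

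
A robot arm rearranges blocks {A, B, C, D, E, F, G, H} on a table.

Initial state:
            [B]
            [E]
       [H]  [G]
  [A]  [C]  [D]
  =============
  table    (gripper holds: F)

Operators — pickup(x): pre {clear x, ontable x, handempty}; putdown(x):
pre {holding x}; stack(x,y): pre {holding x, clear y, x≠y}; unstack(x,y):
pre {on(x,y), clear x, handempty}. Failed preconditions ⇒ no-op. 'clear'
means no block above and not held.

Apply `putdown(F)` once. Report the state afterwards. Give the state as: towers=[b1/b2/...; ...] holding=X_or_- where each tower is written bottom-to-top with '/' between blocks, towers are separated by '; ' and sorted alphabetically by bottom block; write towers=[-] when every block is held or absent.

before: towers=[A; C/H; D/G/E/B] holding=F
pre[putdown(F)]: holding(F) ok
all met → apply putdown(F)
after:  towers=[A; C/H; D/G/E/B; F] holding=-

towers=[A; C/H; D/G/E/B; F] holding=-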